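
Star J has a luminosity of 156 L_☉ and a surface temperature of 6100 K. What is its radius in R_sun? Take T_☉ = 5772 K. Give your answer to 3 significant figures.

R/R_☉ = √(L/L_☉) / (T/T_☉)² = √(156) / (1.057)²
       = 12.49 / 1.117 = 11.18.

11.2 R_sun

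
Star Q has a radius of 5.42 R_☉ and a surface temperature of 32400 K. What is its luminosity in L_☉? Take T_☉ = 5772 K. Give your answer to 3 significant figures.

2.92×10^4 L_☉

L/L_☉ = (R/R_☉)² (T/T_☉)⁴ = (5.42)² × (32400/5772)⁴
       = 29.38 × (5.613)⁴ = 29.38 × 992.8 = 2.917×10^4.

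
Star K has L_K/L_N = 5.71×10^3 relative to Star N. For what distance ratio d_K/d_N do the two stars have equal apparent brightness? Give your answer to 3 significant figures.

Equal flux requires L_K/d_K² = L_N/d_N², so d_K/d_N = √(L_K/L_N)
= √(5.71×10^3) = 75.56.

75.6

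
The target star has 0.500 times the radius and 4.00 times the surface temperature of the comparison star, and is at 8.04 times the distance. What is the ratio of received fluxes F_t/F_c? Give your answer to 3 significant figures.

0.990

L_t/L_c = (R_t/R_c)²(T_t/T_c)⁴ = (0.500)² × (4.00)⁴ = 64.00.
F_t/F_c = (L_t/L_c)/(d_t/d_c)² = 64.00 / (8.04)² = 0.9901.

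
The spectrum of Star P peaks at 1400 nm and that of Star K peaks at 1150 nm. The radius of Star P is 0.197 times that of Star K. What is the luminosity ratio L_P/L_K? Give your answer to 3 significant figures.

0.0177

Wien's law gives T ∝ 1/λ_max, so T_P/T_K = λ_K/λ_P = 1150/1400 = 0.8214.
Then L ∝ R²T⁴ gives L_P/L_K = (0.197)² × (0.8214)⁴ = 0.03881 × 0.4553 = 0.01767.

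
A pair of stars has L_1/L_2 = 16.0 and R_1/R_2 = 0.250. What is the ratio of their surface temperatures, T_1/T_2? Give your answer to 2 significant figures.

4.0

L ∝ R²T⁴ gives T ∝ (L/R²)^(1/4), so
T_1/T_2 = (16.0 / 0.250²)^(1/4) = (256.0)^(1/4) = 4.000.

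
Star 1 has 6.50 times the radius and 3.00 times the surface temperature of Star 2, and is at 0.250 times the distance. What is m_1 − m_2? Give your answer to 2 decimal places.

-11.85

L_1/L_2 = (6.50)²(3.00)⁴ = 3422.
F_1/F_2 = (L_1/L_2)/(d_1/d_2)² = 3422/0.06250 = 5.476×10^4.
m_1 − m_2 = −2.5 log₁₀(5.476×10^4) = -11.85.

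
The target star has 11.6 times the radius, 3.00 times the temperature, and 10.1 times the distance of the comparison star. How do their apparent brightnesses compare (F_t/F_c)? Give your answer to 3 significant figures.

L_t/L_c = (R_t/R_c)²(T_t/T_c)⁴ = (11.6)² × (3.00)⁴ = 1.090×10^4.
F_t/F_c = (L_t/L_c)/(d_t/d_c)² = 1.090×10^4 / (10.1)² = 106.8.

107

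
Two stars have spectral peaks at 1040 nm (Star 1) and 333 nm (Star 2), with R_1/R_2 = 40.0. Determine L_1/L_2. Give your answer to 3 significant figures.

Wien's law gives T ∝ 1/λ_max, so T_1/T_2 = λ_2/λ_1 = 333/1040 = 0.3202.
Then L ∝ R²T⁴ gives L_1/L_2 = (40.0)² × (0.3202)⁴ = 1600 × 0.01051 = 16.82.

16.8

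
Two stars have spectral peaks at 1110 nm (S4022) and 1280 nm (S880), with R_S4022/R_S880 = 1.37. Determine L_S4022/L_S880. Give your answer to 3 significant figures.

Wien's law gives T ∝ 1/λ_max, so T_S4022/T_S880 = λ_S880/λ_S4022 = 1280/1110 = 1.153.
Then L ∝ R²T⁴ gives L_S4022/L_S880 = (1.37)² × (1.153)⁴ = 1.877 × 1.768 = 3.319.

3.32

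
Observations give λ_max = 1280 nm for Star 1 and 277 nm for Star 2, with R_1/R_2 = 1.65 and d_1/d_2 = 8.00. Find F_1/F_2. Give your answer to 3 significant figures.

Wien's law: T_1/T_2 = λ_2/λ_1 = 277/1280 = 0.2164.
L_1/L_2 = (R_1/R_2)²(T_1/T_2)⁴ = (1.65)²(0.2164)⁴ = 0.005971.
F_1/F_2 = (L_1/L_2)/(d_1/d_2)² = 0.005971/(8.00)² = 9.330×10^-5.

9.33×10^-5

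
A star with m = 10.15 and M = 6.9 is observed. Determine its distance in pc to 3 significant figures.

44.7 pc

m − M = 5 log₁₀(d/10 pc)
10.15 − (6.9) = 3.25 = 5 log₁₀(d/10)
d = 10 × 10^(3.25/5) = 10 × 10^0.650 = 44.67 pc.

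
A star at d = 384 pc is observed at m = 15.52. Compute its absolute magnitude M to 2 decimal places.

7.60

M = m − 5 log₁₀(d/10 pc) = 15.52 − 5 log₁₀(384/10)
  = 15.52 − 5 × 1.584 = 15.52 − 7.92 = 7.60.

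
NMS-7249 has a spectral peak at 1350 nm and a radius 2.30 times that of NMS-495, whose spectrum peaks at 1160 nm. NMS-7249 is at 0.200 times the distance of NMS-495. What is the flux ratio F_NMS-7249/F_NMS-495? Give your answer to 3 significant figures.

72.1

Wien's law: T_NMS-7249/T_NMS-495 = λ_NMS-495/λ_NMS-7249 = 1160/1350 = 0.8593.
L_NMS-7249/L_NMS-495 = (R_NMS-7249/R_NMS-495)²(T_NMS-7249/T_NMS-495)⁴ = (2.30)²(0.8593)⁴ = 2.884.
F_NMS-7249/F_NMS-495 = (L_NMS-7249/L_NMS-495)/(d_NMS-7249/d_NMS-495)² = 2.884/(0.200)² = 72.09.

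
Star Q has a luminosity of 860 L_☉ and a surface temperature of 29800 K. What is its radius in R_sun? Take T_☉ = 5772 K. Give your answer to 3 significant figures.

R/R_☉ = √(L/L_☉) / (T/T_☉)² = √(860) / (5.163)²
       = 29.33 / 26.66 = 1.100.

1.10 R_sun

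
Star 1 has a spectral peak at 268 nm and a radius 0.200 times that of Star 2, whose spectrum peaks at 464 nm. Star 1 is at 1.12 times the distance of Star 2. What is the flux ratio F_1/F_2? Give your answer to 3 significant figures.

0.287

Wien's law: T_1/T_2 = λ_2/λ_1 = 464/268 = 1.731.
L_1/L_2 = (R_1/R_2)²(T_1/T_2)⁴ = (0.200)²(1.731)⁴ = 0.3594.
F_1/F_2 = (L_1/L_2)/(d_1/d_2)² = 0.3594/(1.12)² = 0.2865.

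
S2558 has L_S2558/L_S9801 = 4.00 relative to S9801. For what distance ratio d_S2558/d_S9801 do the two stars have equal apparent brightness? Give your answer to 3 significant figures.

Equal flux requires L_S2558/d_S2558² = L_S9801/d_S9801², so d_S2558/d_S9801 = √(L_S2558/L_S9801)
= √(4.00) = 2.000.

2.00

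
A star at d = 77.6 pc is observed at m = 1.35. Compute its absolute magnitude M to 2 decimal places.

M = m − 5 log₁₀(d/10 pc) = 1.35 − 5 log₁₀(77.6/10)
  = 1.35 − 5 × 0.890 = 1.35 − 4.45 = -3.10.

-3.10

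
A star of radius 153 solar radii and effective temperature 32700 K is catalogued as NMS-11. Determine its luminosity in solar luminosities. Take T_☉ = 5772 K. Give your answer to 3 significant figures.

L/L_☉ = (R/R_☉)² (T/T_☉)⁴ = (153)² × (32700/5772)⁴
       = 2.341×10^4 × (5.665)⁴ = 2.341×10^4 × 1030 = 2.411×10^7.

2.41×10^7 solar luminosities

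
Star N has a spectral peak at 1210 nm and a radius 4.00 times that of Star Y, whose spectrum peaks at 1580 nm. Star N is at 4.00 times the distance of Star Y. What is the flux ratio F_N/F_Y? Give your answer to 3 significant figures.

2.91

Wien's law: T_N/T_Y = λ_Y/λ_N = 1580/1210 = 1.306.
L_N/L_Y = (R_N/R_Y)²(T_N/T_Y)⁴ = (4.00)²(1.306)⁴ = 46.52.
F_N/F_Y = (L_N/L_Y)/(d_N/d_Y)² = 46.52/(4.00)² = 2.907.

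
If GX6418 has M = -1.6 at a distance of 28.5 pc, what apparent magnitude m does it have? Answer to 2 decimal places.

0.67

m = M + 5 log₁₀(d/10 pc) = -1.6 + 5 log₁₀(28.5/10)
  = -1.6 + 5 × 0.455 = -1.6 + 2.27 = 0.67.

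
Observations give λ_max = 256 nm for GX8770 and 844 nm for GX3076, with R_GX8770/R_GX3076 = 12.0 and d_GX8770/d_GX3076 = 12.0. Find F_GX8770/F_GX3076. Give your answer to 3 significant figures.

118

Wien's law: T_GX8770/T_GX3076 = λ_GX3076/λ_GX8770 = 844/256 = 3.297.
L_GX8770/L_GX3076 = (R_GX8770/R_GX3076)²(T_GX8770/T_GX3076)⁴ = (12.0)²(3.297)⁴ = 1.701×10^4.
F_GX8770/F_GX3076 = (L_GX8770/L_GX3076)/(d_GX8770/d_GX3076)² = 1.701×10^4/(12.0)² = 118.1.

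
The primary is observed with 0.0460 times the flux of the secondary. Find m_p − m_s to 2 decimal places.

3.34

m_p − m_s = −2.5 log₁₀(F_p/F_s) = −2.5 log₁₀(0.0460) = −2.5 × (-1.337) = 3.343.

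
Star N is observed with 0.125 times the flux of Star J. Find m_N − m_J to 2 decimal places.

m_N − m_J = −2.5 log₁₀(F_N/F_J) = −2.5 log₁₀(0.125) = −2.5 × (-0.903) = 2.258.

2.26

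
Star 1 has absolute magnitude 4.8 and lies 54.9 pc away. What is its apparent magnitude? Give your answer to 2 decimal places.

8.50

m = M + 5 log₁₀(d/10 pc) = 4.8 + 5 log₁₀(54.9/10)
  = 4.8 + 5 × 0.740 = 4.8 + 3.70 = 8.50.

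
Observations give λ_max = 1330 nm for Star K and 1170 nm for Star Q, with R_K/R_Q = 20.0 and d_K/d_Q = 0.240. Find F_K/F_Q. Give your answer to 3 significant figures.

4.16×10^3

Wien's law: T_K/T_Q = λ_Q/λ_K = 1170/1330 = 0.8797.
L_K/L_Q = (R_K/R_Q)²(T_K/T_Q)⁴ = (20.0)²(0.8797)⁴ = 239.6.
F_K/F_Q = (L_K/L_Q)/(d_K/d_Q)² = 239.6/(0.240)² = 4159.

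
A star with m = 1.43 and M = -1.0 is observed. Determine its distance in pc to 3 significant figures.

30.6 pc

m − M = 5 log₁₀(d/10 pc)
1.43 − (-1.0) = 2.43 = 5 log₁₀(d/10)
d = 10 × 10^(2.43/5) = 10 × 10^0.486 = 30.62 pc.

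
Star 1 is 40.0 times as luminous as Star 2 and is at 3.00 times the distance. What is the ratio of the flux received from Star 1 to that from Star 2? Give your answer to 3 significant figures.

4.44

F = L/(4πd²), so F_1/F_2 = (L_1/L_2) / (d_1/d_2)²
= 40.0 / (3.00)² = 40.0 / 9.000 = 4.444.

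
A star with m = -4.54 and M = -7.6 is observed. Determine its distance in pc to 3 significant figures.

m − M = 5 log₁₀(d/10 pc)
-4.54 − (-7.6) = 3.06 = 5 log₁₀(d/10)
d = 10 × 10^(3.06/5) = 10 × 10^0.612 = 40.93 pc.

40.9 pc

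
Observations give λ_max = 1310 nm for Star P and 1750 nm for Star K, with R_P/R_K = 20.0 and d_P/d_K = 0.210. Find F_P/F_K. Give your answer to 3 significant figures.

Wien's law: T_P/T_K = λ_K/λ_P = 1750/1310 = 1.336.
L_P/L_K = (R_P/R_K)²(T_P/T_K)⁴ = (20.0)²(1.336)⁴ = 1274.
F_P/F_K = (L_P/L_K)/(d_P/d_K)² = 1274/(0.210)² = 2.889×10^4.

2.89×10^4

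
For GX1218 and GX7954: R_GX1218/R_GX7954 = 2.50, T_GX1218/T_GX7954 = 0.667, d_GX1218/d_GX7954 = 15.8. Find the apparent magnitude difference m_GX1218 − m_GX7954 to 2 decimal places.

5.76

L_GX1218/L_GX7954 = (2.50)²(0.667)⁴ = 1.237.
F_GX1218/F_GX7954 = (L_GX1218/L_GX7954)/(d_GX1218/d_GX7954)² = 1.237/249.6 = 0.004955.
m_GX1218 − m_GX7954 = −2.5 log₁₀(0.004955) = 5.76.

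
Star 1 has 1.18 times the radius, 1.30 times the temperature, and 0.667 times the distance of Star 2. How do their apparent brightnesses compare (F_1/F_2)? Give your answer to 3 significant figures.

L_1/L_2 = (R_1/R_2)²(T_1/T_2)⁴ = (1.18)² × (1.30)⁴ = 3.977.
F_1/F_2 = (L_1/L_2)/(d_1/d_2)² = 3.977 / (0.667)² = 8.939.

8.94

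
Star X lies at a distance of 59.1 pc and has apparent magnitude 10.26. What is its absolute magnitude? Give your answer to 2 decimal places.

M = m − 5 log₁₀(d/10 pc) = 10.26 − 5 log₁₀(59.1/10)
  = 10.26 − 5 × 0.772 = 10.26 − 3.86 = 6.40.

6.40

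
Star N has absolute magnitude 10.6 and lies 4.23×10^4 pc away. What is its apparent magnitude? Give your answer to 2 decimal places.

28.73

m = M + 5 log₁₀(d/10 pc) = 10.6 + 5 log₁₀(4.23×10^4/10)
  = 10.6 + 5 × 3.626 = 10.6 + 18.13 = 28.73.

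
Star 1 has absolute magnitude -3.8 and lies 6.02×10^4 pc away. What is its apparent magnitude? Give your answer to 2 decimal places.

m = M + 5 log₁₀(d/10 pc) = -3.8 + 5 log₁₀(6.02×10^4/10)
  = -3.8 + 5 × 3.780 = -3.8 + 18.90 = 15.10.

15.10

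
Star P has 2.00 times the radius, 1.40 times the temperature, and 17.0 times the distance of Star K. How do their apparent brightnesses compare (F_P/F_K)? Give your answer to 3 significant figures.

0.0532

L_P/L_K = (R_P/R_K)²(T_P/T_K)⁴ = (2.00)² × (1.40)⁴ = 15.37.
F_P/F_K = (L_P/L_K)/(d_P/d_K)² = 15.37 / (17.0)² = 0.05317.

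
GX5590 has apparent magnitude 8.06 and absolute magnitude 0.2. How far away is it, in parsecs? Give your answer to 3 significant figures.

m − M = 5 log₁₀(d/10 pc)
8.06 − (0.2) = 7.86 = 5 log₁₀(d/10)
d = 10 × 10^(7.86/5) = 10 × 10^1.572 = 373.3 pc.

373 pc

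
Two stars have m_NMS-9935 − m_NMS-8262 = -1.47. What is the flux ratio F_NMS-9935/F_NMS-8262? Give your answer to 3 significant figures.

3.87

F_NMS-9935/F_NMS-8262 = 10^(−(m_NMS-9935 − m_NMS-8262)/2.5) = 10^(1.47/2.5) = 10^0.588 = 3.873.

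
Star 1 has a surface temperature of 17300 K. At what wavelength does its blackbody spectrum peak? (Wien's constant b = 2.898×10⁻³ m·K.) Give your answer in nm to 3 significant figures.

168 nm

λ_max = b/T = 2.898×10⁻³ / 17300 = 1.68×10^-7 m = 167.5 nm.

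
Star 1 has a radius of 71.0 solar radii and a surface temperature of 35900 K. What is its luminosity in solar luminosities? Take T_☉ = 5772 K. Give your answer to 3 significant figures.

7.54×10^6 solar luminosities

L/L_☉ = (R/R_☉)² (T/T_☉)⁴ = (71.0)² × (35900/5772)⁴
       = 5041 × (6.220)⁴ = 5041 × 1496 = 7.544×10^6.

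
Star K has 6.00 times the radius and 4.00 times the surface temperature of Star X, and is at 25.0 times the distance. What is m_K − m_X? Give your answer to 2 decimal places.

-2.92

L_K/L_X = (6.00)²(4.00)⁴ = 9216.
F_K/F_X = (L_K/L_X)/(d_K/d_X)² = 9216/625.0 = 14.75.
m_K − m_X = −2.5 log₁₀(14.75) = -2.92.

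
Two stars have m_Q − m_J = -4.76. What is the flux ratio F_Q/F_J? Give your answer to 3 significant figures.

F_Q/F_J = 10^(−(m_Q − m_J)/2.5) = 10^(4.76/2.5) = 10^1.904 = 80.17.

80.2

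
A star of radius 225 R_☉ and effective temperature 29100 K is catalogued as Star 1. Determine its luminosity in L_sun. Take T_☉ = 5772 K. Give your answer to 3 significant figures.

3.27×10^7 L_sun

L/L_☉ = (R/R_☉)² (T/T_☉)⁴ = (225)² × (29100/5772)⁴
       = 5.062×10^4 × (5.042)⁴ = 5.062×10^4 × 646.1 = 3.271×10^7.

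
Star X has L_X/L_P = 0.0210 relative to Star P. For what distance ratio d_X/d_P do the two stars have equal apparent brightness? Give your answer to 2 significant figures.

Equal flux requires L_X/d_X² = L_P/d_P², so d_X/d_P = √(L_X/L_P)
= √(0.0210) = 0.1449.

0.14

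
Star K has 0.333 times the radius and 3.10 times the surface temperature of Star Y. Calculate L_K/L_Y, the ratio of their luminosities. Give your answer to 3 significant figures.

From the Stefan–Boltzmann law, L ∝ R²T⁴, so
L_K/L_Y = (R_K/R_Y)² (T_K/T_Y)⁴ = (0.333)² × (3.10)⁴ = 0.1109 × 92.35 = 10.24.

10.2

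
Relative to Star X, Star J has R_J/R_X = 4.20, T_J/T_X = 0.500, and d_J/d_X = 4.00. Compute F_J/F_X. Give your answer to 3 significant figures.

L_J/L_X = (R_J/R_X)²(T_J/T_X)⁴ = (4.20)² × (0.500)⁴ = 1.103.
F_J/F_X = (L_J/L_X)/(d_J/d_X)² = 1.103 / (4.00)² = 0.06891.

0.0689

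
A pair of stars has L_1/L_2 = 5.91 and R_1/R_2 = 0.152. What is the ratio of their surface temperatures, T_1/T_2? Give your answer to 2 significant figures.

L ∝ R²T⁴ gives T ∝ (L/R²)^(1/4), so
T_1/T_2 = (5.91 / 0.152²)^(1/4) = (255.8)^(1/4) = 3.999.

4.0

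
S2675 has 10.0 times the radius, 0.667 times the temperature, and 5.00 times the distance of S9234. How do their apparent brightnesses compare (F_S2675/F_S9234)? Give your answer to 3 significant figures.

0.792

L_S2675/L_S9234 = (R_S2675/R_S9234)²(T_S2675/T_S9234)⁴ = (10.0)² × (0.667)⁴ = 19.79.
F_S2675/F_S9234 = (L_S2675/L_S9234)/(d_S2675/d_S9234)² = 19.79 / (5.00)² = 0.7917.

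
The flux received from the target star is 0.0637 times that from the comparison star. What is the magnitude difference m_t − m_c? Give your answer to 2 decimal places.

m_t − m_c = −2.5 log₁₀(F_t/F_c) = −2.5 log₁₀(0.0637) = −2.5 × (-1.196) = 2.990.

2.99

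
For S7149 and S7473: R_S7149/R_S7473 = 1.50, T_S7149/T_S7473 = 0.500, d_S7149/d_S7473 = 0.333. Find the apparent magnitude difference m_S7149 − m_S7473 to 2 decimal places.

L_S7149/L_S7473 = (1.50)²(0.500)⁴ = 0.1406.
F_S7149/F_S7473 = (L_S7149/L_S7473)/(d_S7149/d_S7473)² = 0.1406/0.1109 = 1.268.
m_S7149 − m_S7473 = −2.5 log₁₀(1.268) = -0.26.

-0.26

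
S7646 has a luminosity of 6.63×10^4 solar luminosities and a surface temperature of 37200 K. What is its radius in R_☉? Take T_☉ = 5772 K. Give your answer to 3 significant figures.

6.20 R_☉

R/R_☉ = √(L/L_☉) / (T/T_☉)² = √(6.63×10^4) / (6.445)²
       = 257.5 / 41.54 = 6.199.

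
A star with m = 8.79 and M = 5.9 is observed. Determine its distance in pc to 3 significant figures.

37.8 pc

m − M = 5 log₁₀(d/10 pc)
8.79 − (5.9) = 2.89 = 5 log₁₀(d/10)
d = 10 × 10^(2.89/5) = 10 × 10^0.578 = 37.84 pc.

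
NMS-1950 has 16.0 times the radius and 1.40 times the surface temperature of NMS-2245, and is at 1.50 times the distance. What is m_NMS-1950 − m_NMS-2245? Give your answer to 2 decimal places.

L_NMS-1950/L_NMS-2245 = (16.0)²(1.40)⁴ = 983.4.
F_NMS-1950/F_NMS-2245 = (L_NMS-1950/L_NMS-2245)/(d_NMS-1950/d_NMS-2245)² = 983.4/2.250 = 437.1.
m_NMS-1950 − m_NMS-2245 = −2.5 log₁₀(437.1) = -6.60.

-6.60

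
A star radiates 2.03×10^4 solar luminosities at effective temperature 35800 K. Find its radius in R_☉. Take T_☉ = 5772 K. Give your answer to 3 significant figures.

3.70 R_☉

R/R_☉ = √(L/L_☉) / (T/T_☉)² = √(2.03×10^4) / (6.202)²
       = 142.5 / 38.47 = 3.704.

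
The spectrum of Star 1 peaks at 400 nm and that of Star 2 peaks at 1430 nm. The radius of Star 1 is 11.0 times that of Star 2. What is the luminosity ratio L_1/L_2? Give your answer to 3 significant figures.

1.98×10^4

Wien's law gives T ∝ 1/λ_max, so T_1/T_2 = λ_2/λ_1 = 1430/400 = 3.575.
Then L ∝ R²T⁴ gives L_1/L_2 = (11.0)² × (3.575)⁴ = 121.0 × 163.3 = 1.976×10^4.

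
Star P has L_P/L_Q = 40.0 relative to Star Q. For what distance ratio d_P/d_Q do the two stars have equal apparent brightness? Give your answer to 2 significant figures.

6.3

Equal flux requires L_P/d_P² = L_Q/d_Q², so d_P/d_Q = √(L_P/L_Q)
= √(40.0) = 6.325.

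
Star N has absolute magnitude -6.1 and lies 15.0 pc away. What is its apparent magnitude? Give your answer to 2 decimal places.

m = M + 5 log₁₀(d/10 pc) = -6.1 + 5 log₁₀(15.0/10)
  = -6.1 + 5 × 0.176 = -6.1 + 0.88 = -5.22.

-5.22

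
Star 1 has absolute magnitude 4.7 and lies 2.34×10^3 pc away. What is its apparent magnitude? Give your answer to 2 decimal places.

16.55

m = M + 5 log₁₀(d/10 pc) = 4.7 + 5 log₁₀(2.34×10^3/10)
  = 4.7 + 5 × 2.369 = 4.7 + 11.85 = 16.55.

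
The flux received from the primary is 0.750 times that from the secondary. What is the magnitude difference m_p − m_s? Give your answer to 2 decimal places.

0.31

m_p − m_s = −2.5 log₁₀(F_p/F_s) = −2.5 log₁₀(0.750) = −2.5 × (-0.125) = 0.312.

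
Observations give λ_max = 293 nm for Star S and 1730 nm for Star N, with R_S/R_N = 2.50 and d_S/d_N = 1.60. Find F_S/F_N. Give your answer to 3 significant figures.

2.97×10^3

Wien's law: T_S/T_N = λ_N/λ_S = 1730/293 = 5.904.
L_S/L_N = (R_S/R_N)²(T_S/T_N)⁴ = (2.50)²(5.904)⁴ = 7596.
F_S/F_N = (L_S/L_N)/(d_S/d_N)² = 7596/(1.60)² = 2967.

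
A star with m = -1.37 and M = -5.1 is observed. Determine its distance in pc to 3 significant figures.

m − M = 5 log₁₀(d/10 pc)
-1.37 − (-5.1) = 3.73 = 5 log₁₀(d/10)
d = 10 × 10^(3.73/5) = 10 × 10^0.746 = 55.72 pc.

55.7 pc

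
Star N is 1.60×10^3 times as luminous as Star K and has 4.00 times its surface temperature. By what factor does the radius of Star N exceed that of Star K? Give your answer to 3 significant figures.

L ∝ R²T⁴ gives R ∝ √L / T², so
R_N/R_K = √(1.60×10^3) / (4.00)² = 40.00 / 16.00 = 2.500.

2.50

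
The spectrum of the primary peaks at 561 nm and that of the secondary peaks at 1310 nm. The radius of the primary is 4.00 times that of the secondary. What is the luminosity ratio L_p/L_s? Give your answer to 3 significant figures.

476

Wien's law gives T ∝ 1/λ_max, so T_p/T_s = λ_s/λ_p = 1310/561 = 2.335.
Then L ∝ R²T⁴ gives L_p/L_s = (4.00)² × (2.335)⁴ = 16.00 × 29.73 = 475.7.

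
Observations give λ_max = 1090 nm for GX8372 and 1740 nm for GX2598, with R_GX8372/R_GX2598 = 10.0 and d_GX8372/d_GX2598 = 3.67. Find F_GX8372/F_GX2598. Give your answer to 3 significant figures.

Wien's law: T_GX8372/T_GX2598 = λ_GX2598/λ_GX8372 = 1740/1090 = 1.596.
L_GX8372/L_GX2598 = (R_GX8372/R_GX2598)²(T_GX8372/T_GX2598)⁴ = (10.0)²(1.596)⁴ = 649.4.
F_GX8372/F_GX2598 = (L_GX8372/L_GX2598)/(d_GX8372/d_GX2598)² = 649.4/(3.67)² = 48.21.

48.2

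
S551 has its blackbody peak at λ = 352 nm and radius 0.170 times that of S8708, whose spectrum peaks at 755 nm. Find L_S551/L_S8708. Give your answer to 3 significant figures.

Wien's law gives T ∝ 1/λ_max, so T_S551/T_S8708 = λ_S8708/λ_S551 = 755/352 = 2.145.
Then L ∝ R²T⁴ gives L_S551/L_S8708 = (0.170)² × (2.145)⁴ = 0.02890 × 21.16 = 0.6117.

0.612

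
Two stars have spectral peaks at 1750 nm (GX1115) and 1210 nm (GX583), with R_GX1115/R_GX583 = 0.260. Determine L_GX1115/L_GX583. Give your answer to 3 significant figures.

0.0155

Wien's law gives T ∝ 1/λ_max, so T_GX1115/T_GX583 = λ_GX583/λ_GX1115 = 1210/1750 = 0.6914.
Then L ∝ R²T⁴ gives L_GX1115/L_GX583 = (0.260)² × (0.6914)⁴ = 0.06760 × 0.2286 = 0.01545.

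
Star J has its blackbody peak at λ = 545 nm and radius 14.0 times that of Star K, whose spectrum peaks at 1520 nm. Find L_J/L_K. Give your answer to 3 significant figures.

1.19×10^4

Wien's law gives T ∝ 1/λ_max, so T_J/T_K = λ_K/λ_J = 1520/545 = 2.789.
Then L ∝ R²T⁴ gives L_J/L_K = (14.0)² × (2.789)⁴ = 196.0 × 60.50 = 1.186×10^4.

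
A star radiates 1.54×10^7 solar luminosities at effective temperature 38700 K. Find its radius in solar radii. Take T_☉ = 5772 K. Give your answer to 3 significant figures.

87.3 solar radii

R/R_☉ = √(L/L_☉) / (T/T_☉)² = √(1.54×10^7) / (6.705)²
       = 3924 / 44.95 = 87.30.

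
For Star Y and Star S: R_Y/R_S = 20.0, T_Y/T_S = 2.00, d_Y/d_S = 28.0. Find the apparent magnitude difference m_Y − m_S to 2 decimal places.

L_Y/L_S = (20.0)²(2.00)⁴ = 6400.
F_Y/F_S = (L_Y/L_S)/(d_Y/d_S)² = 6400/784.0 = 8.163.
m_Y − m_S = −2.5 log₁₀(8.163) = -2.28.

-2.28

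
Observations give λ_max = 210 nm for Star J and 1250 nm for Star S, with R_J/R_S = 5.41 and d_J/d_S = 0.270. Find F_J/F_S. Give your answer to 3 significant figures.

Wien's law: T_J/T_S = λ_S/λ_J = 1250/210 = 5.952.
L_J/L_S = (R_J/R_S)²(T_J/T_S)⁴ = (5.41)²(5.952)⁴ = 3.674×10^4.
F_J/F_S = (L_J/L_S)/(d_J/d_S)² = 3.674×10^4/(0.270)² = 5.040×10^5.

5.04×10^5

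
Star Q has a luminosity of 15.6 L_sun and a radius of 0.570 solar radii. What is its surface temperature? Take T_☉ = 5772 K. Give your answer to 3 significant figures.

T/T_☉ = (L/L_☉)^(1/4) / (R/R_☉)^(1/2)
T = 5772 × (15.6)^(1/4) / √(0.570) = 5772 × 1.987 / 0.7550 = 1.519×10^4 K.

1.52×10^4 K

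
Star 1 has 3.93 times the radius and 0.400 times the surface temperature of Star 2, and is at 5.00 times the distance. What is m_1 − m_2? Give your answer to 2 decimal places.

L_1/L_2 = (3.93)²(0.400)⁴ = 0.3954.
F_1/F_2 = (L_1/L_2)/(d_1/d_2)² = 0.3954/25.00 = 0.01582.
m_1 − m_2 = −2.5 log₁₀(0.01582) = 4.50.

4.50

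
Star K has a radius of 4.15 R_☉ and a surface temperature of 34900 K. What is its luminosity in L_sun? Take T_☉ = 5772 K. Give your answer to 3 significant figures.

2.30×10^4 L_sun

L/L_☉ = (R/R_☉)² (T/T_☉)⁴ = (4.15)² × (34900/5772)⁴
       = 17.22 × (6.046)⁴ = 17.22 × 1337 = 2.302×10^4.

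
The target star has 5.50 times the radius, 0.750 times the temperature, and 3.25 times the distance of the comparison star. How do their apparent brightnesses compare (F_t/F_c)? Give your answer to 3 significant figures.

0.906

L_t/L_c = (R_t/R_c)²(T_t/T_c)⁴ = (5.50)² × (0.750)⁴ = 9.571.
F_t/F_c = (L_t/L_c)/(d_t/d_c)² = 9.571 / (3.25)² = 0.9062.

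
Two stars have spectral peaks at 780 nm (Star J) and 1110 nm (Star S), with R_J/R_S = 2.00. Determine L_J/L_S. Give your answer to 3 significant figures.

Wien's law gives T ∝ 1/λ_max, so T_J/T_S = λ_S/λ_J = 1110/780 = 1.423.
Then L ∝ R²T⁴ gives L_J/L_S = (2.00)² × (1.423)⁴ = 4.000 × 4.101 = 16.40.

16.4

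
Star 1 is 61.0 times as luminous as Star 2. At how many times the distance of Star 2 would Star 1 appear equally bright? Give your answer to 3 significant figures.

Equal flux requires L_1/d_1² = L_2/d_2², so d_1/d_2 = √(L_1/L_2)
= √(61.0) = 7.810.

7.81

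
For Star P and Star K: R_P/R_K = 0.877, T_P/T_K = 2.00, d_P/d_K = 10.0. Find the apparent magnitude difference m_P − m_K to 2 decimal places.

L_P/L_K = (0.877)²(2.00)⁴ = 12.31.
F_P/F_K = (L_P/L_K)/(d_P/d_K)² = 12.31/100.0 = 0.1231.
m_P − m_K = −2.5 log₁₀(0.1231) = 2.27.

2.27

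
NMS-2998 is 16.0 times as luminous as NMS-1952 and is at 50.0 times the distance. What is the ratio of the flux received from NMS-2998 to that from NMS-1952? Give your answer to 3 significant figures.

0.00640

F = L/(4πd²), so F_NMS-2998/F_NMS-1952 = (L_NMS-2998/L_NMS-1952) / (d_NMS-2998/d_NMS-1952)²
= 16.0 / (50.0)² = 16.0 / 2500 = 0.006400.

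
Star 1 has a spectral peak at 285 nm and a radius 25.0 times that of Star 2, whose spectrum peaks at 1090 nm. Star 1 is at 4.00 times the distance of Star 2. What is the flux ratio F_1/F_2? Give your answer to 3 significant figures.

Wien's law: T_1/T_2 = λ_2/λ_1 = 1090/285 = 3.825.
L_1/L_2 = (R_1/R_2)²(T_1/T_2)⁴ = (25.0)²(3.825)⁴ = 1.337×10^5.
F_1/F_2 = (L_1/L_2)/(d_1/d_2)² = 1.337×10^5/(4.00)² = 8358.

8.36×10^3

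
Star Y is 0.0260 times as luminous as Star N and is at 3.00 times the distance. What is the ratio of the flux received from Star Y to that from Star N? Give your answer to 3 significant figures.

F = L/(4πd²), so F_Y/F_N = (L_Y/L_N) / (d_Y/d_N)²
= 0.0260 / (3.00)² = 0.0260 / 9.000 = 0.002889.

0.00289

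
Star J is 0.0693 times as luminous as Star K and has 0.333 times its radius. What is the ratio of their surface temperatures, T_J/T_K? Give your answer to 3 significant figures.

L ∝ R²T⁴ gives T ∝ (L/R²)^(1/4), so
T_J/T_K = (0.0693 / 0.333²)^(1/4) = (0.6249)^(1/4) = 0.8891.

0.889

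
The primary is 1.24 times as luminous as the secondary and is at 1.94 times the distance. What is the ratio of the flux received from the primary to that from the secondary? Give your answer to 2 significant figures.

0.33

F = L/(4πd²), so F_p/F_s = (L_p/L_s) / (d_p/d_s)²
= 1.24 / (1.94)² = 1.24 / 3.764 = 0.3295.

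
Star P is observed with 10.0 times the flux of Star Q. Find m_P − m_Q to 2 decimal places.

-2.50

m_P − m_Q = −2.5 log₁₀(F_P/F_Q) = −2.5 log₁₀(10.0) = −2.5 × (1.000) = -2.500.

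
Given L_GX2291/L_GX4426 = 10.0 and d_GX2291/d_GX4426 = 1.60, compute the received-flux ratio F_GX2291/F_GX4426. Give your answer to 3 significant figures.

F = L/(4πd²), so F_GX2291/F_GX4426 = (L_GX2291/L_GX4426) / (d_GX2291/d_GX4426)²
= 10.0 / (1.60)² = 10.0 / 2.560 = 3.906.

3.91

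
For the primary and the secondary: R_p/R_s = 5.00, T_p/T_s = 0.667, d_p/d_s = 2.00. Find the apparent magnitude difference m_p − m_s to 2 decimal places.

L_p/L_s = (5.00)²(0.667)⁴ = 4.948.
F_p/F_s = (L_p/L_s)/(d_p/d_s)² = 4.948/4.000 = 1.237.
m_p − m_s = −2.5 log₁₀(1.237) = -0.23.

-0.23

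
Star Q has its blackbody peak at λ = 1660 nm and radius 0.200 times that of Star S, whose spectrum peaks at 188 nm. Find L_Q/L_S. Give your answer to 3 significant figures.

Wien's law gives T ∝ 1/λ_max, so T_Q/T_S = λ_S/λ_Q = 188/1660 = 0.1133.
Then L ∝ R²T⁴ gives L_Q/L_S = (0.200)² × (0.1133)⁴ = 0.04000 × 1.645×10^-4 = 6.581×10^-6.

6.58×10^-6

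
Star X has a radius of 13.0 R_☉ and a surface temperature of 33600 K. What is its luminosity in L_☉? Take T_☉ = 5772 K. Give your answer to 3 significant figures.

L/L_☉ = (R/R_☉)² (T/T_☉)⁴ = (13.0)² × (33600/5772)⁴
       = 169.0 × (5.821)⁴ = 169.0 × 1148 = 1.941×10^5.

1.94×10^5 L_☉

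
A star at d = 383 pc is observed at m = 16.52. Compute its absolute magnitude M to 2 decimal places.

M = m − 5 log₁₀(d/10 pc) = 16.52 − 5 log₁₀(383/10)
  = 16.52 − 5 × 1.583 = 16.52 − 7.92 = 8.60.

8.60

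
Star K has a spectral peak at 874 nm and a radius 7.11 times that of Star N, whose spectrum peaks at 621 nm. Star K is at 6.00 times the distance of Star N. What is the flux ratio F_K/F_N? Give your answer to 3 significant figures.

Wien's law: T_K/T_N = λ_N/λ_K = 621/874 = 0.7105.
L_K/L_N = (R_K/R_N)²(T_K/T_N)⁴ = (7.11)²(0.7105)⁴ = 12.88.
F_K/F_N = (L_K/L_N)/(d_K/d_N)² = 12.88/(6.00)² = 0.3579.

0.358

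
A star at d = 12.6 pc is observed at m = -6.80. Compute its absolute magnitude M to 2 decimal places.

M = m − 5 log₁₀(d/10 pc) = -6.80 − 5 log₁₀(12.6/10)
  = -6.80 − 5 × 0.100 = -6.80 − 0.50 = -7.30.

-7.30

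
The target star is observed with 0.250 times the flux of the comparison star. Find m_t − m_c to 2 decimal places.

m_t − m_c = −2.5 log₁₀(F_t/F_c) = −2.5 log₁₀(0.250) = −2.5 × (-0.602) = 1.505.

1.51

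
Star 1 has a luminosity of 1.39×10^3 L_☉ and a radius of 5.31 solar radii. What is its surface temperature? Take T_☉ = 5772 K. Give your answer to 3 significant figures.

1.53×10^4 K

T/T_☉ = (L/L_☉)^(1/4) / (R/R_☉)^(1/2)
T = 5772 × (1.39×10^3)^(1/4) / √(5.31) = 5772 × 6.106 / 2.304 = 1.529×10^4 K.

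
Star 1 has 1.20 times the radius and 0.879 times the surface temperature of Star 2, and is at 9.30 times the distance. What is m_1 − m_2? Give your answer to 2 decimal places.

5.01

L_1/L_2 = (1.20)²(0.879)⁴ = 0.8596.
F_1/F_2 = (L_1/L_2)/(d_1/d_2)² = 0.8596/86.49 = 0.009939.
m_1 − m_2 = −2.5 log₁₀(0.009939) = 5.01.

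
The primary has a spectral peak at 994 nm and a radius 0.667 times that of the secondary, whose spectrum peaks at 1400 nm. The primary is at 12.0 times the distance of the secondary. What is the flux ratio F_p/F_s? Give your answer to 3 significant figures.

Wien's law: T_p/T_s = λ_s/λ_p = 1400/994 = 1.408.
L_p/L_s = (R_p/R_s)²(T_p/T_s)⁴ = (0.667)²(1.408)⁴ = 1.751.
F_p/F_s = (L_p/L_s)/(d_p/d_s)² = 1.751/(12.0)² = 0.01216.

0.0122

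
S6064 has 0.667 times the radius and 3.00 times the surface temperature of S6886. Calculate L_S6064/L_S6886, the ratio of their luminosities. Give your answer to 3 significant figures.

From the Stefan–Boltzmann law, L ∝ R²T⁴, so
L_S6064/L_S6886 = (R_S6064/R_S6886)² (T_S6064/T_S6886)⁴ = (0.667)² × (3.00)⁴ = 0.4449 × 81.00 = 36.04.

36.0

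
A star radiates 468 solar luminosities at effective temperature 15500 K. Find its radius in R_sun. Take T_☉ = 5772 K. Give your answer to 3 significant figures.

R/R_☉ = √(L/L_☉) / (T/T_☉)² = √(468) / (2.685)²
       = 21.63 / 7.211 = 3.000.

3.00 R_sun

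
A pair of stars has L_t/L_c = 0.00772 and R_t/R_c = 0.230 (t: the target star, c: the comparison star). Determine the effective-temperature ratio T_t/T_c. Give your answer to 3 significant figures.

0.618

L ∝ R²T⁴ gives T ∝ (L/R²)^(1/4), so
T_t/T_c = (0.00772 / 0.230²)^(1/4) = (0.1459)^(1/4) = 0.6181.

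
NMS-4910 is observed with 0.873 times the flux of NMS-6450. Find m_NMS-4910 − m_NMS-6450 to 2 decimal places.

m_NMS-4910 − m_NMS-6450 = −2.5 log₁₀(F_NMS-4910/F_NMS-6450) = −2.5 log₁₀(0.873) = −2.5 × (-0.059) = 0.147.

0.15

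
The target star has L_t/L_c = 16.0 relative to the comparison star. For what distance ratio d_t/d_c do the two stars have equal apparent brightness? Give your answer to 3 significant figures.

4.00

Equal flux requires L_t/d_t² = L_c/d_c², so d_t/d_c = √(L_t/L_c)
= √(16.0) = 4.000.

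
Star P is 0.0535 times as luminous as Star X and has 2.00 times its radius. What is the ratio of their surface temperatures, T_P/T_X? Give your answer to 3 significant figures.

0.340

L ∝ R²T⁴ gives T ∝ (L/R²)^(1/4), so
T_P/T_X = (0.0535 / 2.00²)^(1/4) = (0.01337)^(1/4) = 0.3401.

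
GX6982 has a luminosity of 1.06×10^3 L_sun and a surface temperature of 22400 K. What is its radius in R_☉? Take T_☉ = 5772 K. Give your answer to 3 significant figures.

2.16 R_☉

R/R_☉ = √(L/L_☉) / (T/T_☉)² = √(1.06×10^3) / (3.881)²
       = 32.56 / 15.06 = 2.162.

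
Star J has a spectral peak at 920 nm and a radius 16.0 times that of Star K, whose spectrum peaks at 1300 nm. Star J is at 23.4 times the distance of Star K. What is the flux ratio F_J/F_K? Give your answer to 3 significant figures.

Wien's law: T_J/T_K = λ_K/λ_J = 1300/920 = 1.413.
L_J/L_K = (R_J/R_K)²(T_J/T_K)⁴ = (16.0)²(1.413)⁴ = 1021.
F_J/F_K = (L_J/L_K)/(d_J/d_K)² = 1021/(23.4)² = 1.864.

1.86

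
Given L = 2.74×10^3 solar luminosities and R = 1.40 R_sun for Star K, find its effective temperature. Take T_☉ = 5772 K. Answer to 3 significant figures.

3.53×10^4 K

T/T_☉ = (L/L_☉)^(1/4) / (R/R_☉)^(1/2)
T = 5772 × (2.74×10^3)^(1/4) / √(1.40) = 5772 × 7.235 / 1.183 = 3.529×10^4 K.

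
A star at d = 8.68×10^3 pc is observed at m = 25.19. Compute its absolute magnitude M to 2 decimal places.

M = m − 5 log₁₀(d/10 pc) = 25.19 − 5 log₁₀(8.68×10^3/10)
  = 25.19 − 5 × 2.939 = 25.19 − 14.69 = 10.50.

10.50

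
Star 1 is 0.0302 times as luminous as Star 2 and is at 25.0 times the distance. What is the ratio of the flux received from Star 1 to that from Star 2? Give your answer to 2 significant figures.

4.8×10^-5

F = L/(4πd²), so F_1/F_2 = (L_1/L_2) / (d_1/d_2)²
= 0.0302 / (25.0)² = 0.0302 / 625.0 = 4.832×10^-5.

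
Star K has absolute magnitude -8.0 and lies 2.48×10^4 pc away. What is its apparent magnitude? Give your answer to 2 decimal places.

m = M + 5 log₁₀(d/10 pc) = -8.0 + 5 log₁₀(2.48×10^4/10)
  = -8.0 + 5 × 3.394 = -8.0 + 16.97 = 8.97.

8.97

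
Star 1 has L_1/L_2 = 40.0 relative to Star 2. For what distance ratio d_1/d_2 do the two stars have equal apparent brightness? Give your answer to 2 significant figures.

Equal flux requires L_1/d_1² = L_2/d_2², so d_1/d_2 = √(L_1/L_2)
= √(40.0) = 6.325.

6.3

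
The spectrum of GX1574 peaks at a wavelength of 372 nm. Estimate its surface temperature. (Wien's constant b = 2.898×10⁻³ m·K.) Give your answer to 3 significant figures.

T = b/λ_max = 2.898×10⁻³ / (372×10⁻⁹) = 7790 K.

7.79×10^3 K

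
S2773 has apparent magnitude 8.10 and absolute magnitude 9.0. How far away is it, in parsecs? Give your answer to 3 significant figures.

6.61 pc

m − M = 5 log₁₀(d/10 pc)
8.10 − (9.0) = -0.90 = 5 log₁₀(d/10)
d = 10 × 10^(-0.90/5) = 10 × 10^-0.180 = 6.607 pc.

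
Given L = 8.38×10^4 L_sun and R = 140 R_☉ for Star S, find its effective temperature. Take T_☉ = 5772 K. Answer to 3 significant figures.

8.30×10^3 K

T/T_☉ = (L/L_☉)^(1/4) / (R/R_☉)^(1/2)
T = 5772 × (8.38×10^4)^(1/4) / √(140) = 5772 × 17.01 / 11.83 = 8300 K.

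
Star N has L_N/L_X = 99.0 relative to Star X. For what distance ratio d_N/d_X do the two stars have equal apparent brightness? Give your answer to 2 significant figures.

Equal flux requires L_N/d_N² = L_X/d_X², so d_N/d_X = √(L_N/L_X)
= √(99.0) = 9.950.

9.9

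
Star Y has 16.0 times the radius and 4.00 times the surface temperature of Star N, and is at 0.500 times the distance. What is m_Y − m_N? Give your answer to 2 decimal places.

L_Y/L_N = (16.0)²(4.00)⁴ = 6.554×10^4.
F_Y/F_N = (L_Y/L_N)/(d_Y/d_N)² = 6.554×10^4/0.2500 = 2.621×10^5.
m_Y − m_N = −2.5 log₁₀(2.621×10^5) = -13.55.

-13.55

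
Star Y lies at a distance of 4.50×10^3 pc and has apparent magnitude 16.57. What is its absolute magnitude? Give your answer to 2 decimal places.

3.30

M = m − 5 log₁₀(d/10 pc) = 16.57 − 5 log₁₀(4.50×10^3/10)
  = 16.57 − 5 × 2.653 = 16.57 − 13.27 = 3.30.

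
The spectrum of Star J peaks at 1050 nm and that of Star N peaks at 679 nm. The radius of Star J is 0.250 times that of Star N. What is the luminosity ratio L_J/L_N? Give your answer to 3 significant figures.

0.0109

Wien's law gives T ∝ 1/λ_max, so T_J/T_N = λ_N/λ_J = 679/1050 = 0.6467.
Then L ∝ R²T⁴ gives L_J/L_N = (0.250)² × (0.6467)⁴ = 0.06250 × 0.1749 = 0.01093.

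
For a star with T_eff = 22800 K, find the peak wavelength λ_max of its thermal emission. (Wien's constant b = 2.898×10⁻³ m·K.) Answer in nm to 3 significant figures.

127 nm

λ_max = b/T = 2.898×10⁻³ / 22800 = 1.27×10^-7 m = 127.1 nm.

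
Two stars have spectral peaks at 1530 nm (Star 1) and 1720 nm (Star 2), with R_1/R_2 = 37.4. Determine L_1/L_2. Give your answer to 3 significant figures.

2.23×10^3

Wien's law gives T ∝ 1/λ_max, so T_1/T_2 = λ_2/λ_1 = 1720/1530 = 1.124.
Then L ∝ R²T⁴ gives L_1/L_2 = (37.4)² × (1.124)⁴ = 1399 × 1.597 = 2234.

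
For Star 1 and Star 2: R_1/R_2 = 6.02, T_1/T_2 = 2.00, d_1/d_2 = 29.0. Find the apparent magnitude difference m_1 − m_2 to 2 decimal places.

L_1/L_2 = (6.02)²(2.00)⁴ = 579.8.
F_1/F_2 = (L_1/L_2)/(d_1/d_2)² = 579.8/841.0 = 0.6895.
m_1 − m_2 = −2.5 log₁₀(0.6895) = 0.40.

0.40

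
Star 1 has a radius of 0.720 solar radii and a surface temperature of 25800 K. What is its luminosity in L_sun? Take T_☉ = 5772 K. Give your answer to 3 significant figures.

L/L_☉ = (R/R_☉)² (T/T_☉)⁴ = (0.720)² × (25800/5772)⁴
       = 0.5184 × (4.470)⁴ = 0.5184 × 399.2 = 206.9.

207 L_sun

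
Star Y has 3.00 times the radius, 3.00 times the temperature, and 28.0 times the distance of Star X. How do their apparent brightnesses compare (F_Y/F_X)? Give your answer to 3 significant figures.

L_Y/L_X = (R_Y/R_X)²(T_Y/T_X)⁴ = (3.00)² × (3.00)⁴ = 729.0.
F_Y/F_X = (L_Y/L_X)/(d_Y/d_X)² = 729.0 / (28.0)² = 0.9298.

0.930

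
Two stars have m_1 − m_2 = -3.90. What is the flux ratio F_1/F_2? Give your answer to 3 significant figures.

F_1/F_2 = 10^(−(m_1 − m_2)/2.5) = 10^(3.90/2.5) = 10^1.560 = 36.31.

36.3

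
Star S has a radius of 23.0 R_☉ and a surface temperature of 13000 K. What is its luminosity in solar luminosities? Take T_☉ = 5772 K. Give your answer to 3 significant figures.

L/L_☉ = (R/R_☉)² (T/T_☉)⁴ = (23.0)² × (13000/5772)⁴
       = 529.0 × (2.252)⁴ = 529.0 × 25.73 = 1.361×10^4.

1.36×10^4 solar luminosities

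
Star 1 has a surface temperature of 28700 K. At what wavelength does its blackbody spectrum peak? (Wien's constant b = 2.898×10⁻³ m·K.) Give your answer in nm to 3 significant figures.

λ_max = b/T = 2.898×10⁻³ / 28700 = 1.01×10^-7 m = 101.0 nm.

101 nm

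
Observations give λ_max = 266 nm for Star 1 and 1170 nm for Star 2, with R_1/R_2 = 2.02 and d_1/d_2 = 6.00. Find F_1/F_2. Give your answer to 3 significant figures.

42.4

Wien's law: T_1/T_2 = λ_2/λ_1 = 1170/266 = 4.398.
L_1/L_2 = (R_1/R_2)²(T_1/T_2)⁴ = (2.02)²(4.398)⁴ = 1527.
F_1/F_2 = (L_1/L_2)/(d_1/d_2)² = 1527/(6.00)² = 42.42.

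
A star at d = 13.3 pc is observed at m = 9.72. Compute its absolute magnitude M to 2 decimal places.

M = m − 5 log₁₀(d/10 pc) = 9.72 − 5 log₁₀(13.3/10)
  = 9.72 − 5 × 0.124 = 9.72 − 0.62 = 9.10.

9.10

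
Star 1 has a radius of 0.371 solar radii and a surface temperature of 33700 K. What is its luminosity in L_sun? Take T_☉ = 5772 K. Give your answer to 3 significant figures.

L/L_☉ = (R/R_☉)² (T/T_☉)⁴ = (0.371)² × (33700/5772)⁴
       = 0.1376 × (5.839)⁴ = 0.1376 × 1162 = 159.9.

160 L_sun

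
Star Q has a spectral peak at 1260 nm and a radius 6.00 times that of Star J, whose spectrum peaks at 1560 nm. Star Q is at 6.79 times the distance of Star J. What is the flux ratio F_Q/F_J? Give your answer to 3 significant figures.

1.83

Wien's law: T_Q/T_J = λ_J/λ_Q = 1560/1260 = 1.238.
L_Q/L_J = (R_Q/R_J)²(T_Q/T_J)⁴ = (6.00)²(1.238)⁴ = 84.59.
F_Q/F_J = (L_Q/L_J)/(d_Q/d_J)² = 84.59/(6.79)² = 1.835.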